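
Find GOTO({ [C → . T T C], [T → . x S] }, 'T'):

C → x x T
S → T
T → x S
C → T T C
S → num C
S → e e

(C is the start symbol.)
GOTO(I, 'T') = CLOSURE({ [A → αX.β] : [A → α.Xβ] ∈ I, X = 'T' })

Items with dot before 'T', with the dot advanced:
  [C → . T T C] → [C → T . T C]
Closure of the advanced items:
  [C → T . T C] has the dot before T: add [T → . x S]

GOTO = { [C → T . T C], [T → . x S] }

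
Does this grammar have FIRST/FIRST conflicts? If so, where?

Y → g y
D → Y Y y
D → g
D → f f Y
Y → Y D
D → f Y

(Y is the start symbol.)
Yes. Y → g y / Y → Y D on { 'g' }; D → Y Y y / D → g on { 'g' }; D → f f Y / D → f Y on { 'f' }

A FIRST/FIRST conflict occurs when two productions N → α and N → β for the same non-terminal have FIRST(α) ∩ FIRST(β) ≠ ∅ (with ε ∈ FIRST of a nullable right-hand side, so two nullable alternatives also conflict).

FIRST sets of the non-terminals at (or reachable through a nullable prefix from) the front of some alternative:
  FIRST(Y) = { 'g' }

Productions for Y:
  Y → g y: FIRST = { 'g' }
  Y → Y D: FIRST = { 'g' }
Productions for D:
  D → Y Y y: FIRST = { 'g' }
  D → g: FIRST = { 'g' }
  D → f f Y: FIRST = { 'f' }
  D → f Y: FIRST = { 'f' }

Conflict for Y: Y → g y and Y → Y D
  Overlap: { 'g' }
Conflict for D: D → Y Y y and D → g
  Overlap: { 'g' }
Conflict for D: D → f f Y and D → f Y
  Overlap: { 'f' }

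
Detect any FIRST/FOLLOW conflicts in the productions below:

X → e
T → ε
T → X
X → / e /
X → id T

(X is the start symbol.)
No FIRST/FOLLOW conflicts.

A FIRST/FOLLOW conflict occurs when a non-terminal N has a nullable alternative N → β (β ⇒* ε) and another alternative N → α with FIRST(α) ∩ FOLLOW(N) ≠ ∅: on such a lookahead the parser cannot decide between expanding α and letting N vanish via β.

Nullable non-terminals: T.
FIRST sets used below: FIRST(X) = { '/', 'e', 'id' }

T: nullable alternative(s) T → ε; FOLLOW(T) = { $ }
  T → ε: FIRST \ {ε} = { } — this is the only nullable alternative, skip
  T → X: FIRST \ {ε} = { '/', 'e', 'id' } — disjoint from FOLLOW(T)

X has no nullable alternative, so no FIRST/FOLLOW check is needed there.

No FIRST/FOLLOW conflicts found.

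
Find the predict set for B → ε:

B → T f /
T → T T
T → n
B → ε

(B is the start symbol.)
{ $ }

PREDICT(B → ε) = (FIRST(RHS) \ {ε}) ∪ (FOLLOW(B) if ε ∈ FIRST(RHS), i.e. RHS ⇒* ε)
The right-hand side is ε (FIRST(ε) = { ε }), so the predict set is FOLLOW(B) = { $ }
PREDICT(B → ε) = { $ }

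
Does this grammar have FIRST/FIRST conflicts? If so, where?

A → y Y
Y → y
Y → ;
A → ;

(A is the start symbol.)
A FIRST/FIRST conflict occurs when two productions N → α and N → β for the same non-terminal have FIRST(α) ∩ FIRST(β) ≠ ∅ (with ε ∈ FIRST of a nullable right-hand side, so two nullable alternatives also conflict).

Productions for A:
  A → y Y: FIRST = { 'y' }
  A → ;: FIRST = { ';' }
Productions for Y:
  Y → y: FIRST = { 'y' }
  Y → ;: FIRST = { ';' }

All alternatives of each non-terminal have pairwise disjoint FIRST sets.

Answer: No FIRST/FIRST conflicts.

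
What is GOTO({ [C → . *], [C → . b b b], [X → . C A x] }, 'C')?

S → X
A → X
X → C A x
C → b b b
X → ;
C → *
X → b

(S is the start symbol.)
{ [A → . X], [C → . *], [C → . b b b], [X → . ;], [X → . C A x], [X → . b], [X → C . A x] }

GOTO(I, 'C') = CLOSURE({ [A → αX.β] : [A → α.Xβ] ∈ I, X = 'C' })

Items with dot before 'C', with the dot advanced:
  [X → . C A x] → [X → C . A x]
Closure of the advanced items:
  [X → C . A x] has the dot before A: add [A → . X]
  [A → . X] has the dot before X: add [X → . C A x], [X → . ;], [X → . b]
  [X → . C A x] has the dot before C: add [C → . b b b], [C → . *]

GOTO = { [A → . X], [C → . *], [C → . b b b], [X → . ;], [X → . C A x], [X → . b], [X → C . A x] }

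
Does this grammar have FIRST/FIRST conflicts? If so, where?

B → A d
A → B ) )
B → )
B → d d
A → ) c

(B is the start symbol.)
Yes. B → A d / B → ')' on { ')' }; B → A d / B → d d on { 'd' }; A → B ')' ')' / A → ')' c on { ')' }

FIRST sets of the non-terminals at (or reachable through a nullable prefix from) the front of some alternative:
  FIRST(A) = { ')', 'd' }
  FIRST(B) = { ')', 'd' }

Productions for B:
  B → A d: FIRST = { ')', 'd' }
  B → ): FIRST = { ')' }
  B → d d: FIRST = { 'd' }
Productions for A:
  A → B ) ): FIRST = { ')', 'd' }
  A → ) c: FIRST = { ')' }

Conflict for B: B → A d and B → )
  Overlap: { ')' }
Conflict for B: B → A d and B → d d
  Overlap: { 'd' }
Conflict for A: A → B ) ) and A → ) c
  Overlap: { ')' }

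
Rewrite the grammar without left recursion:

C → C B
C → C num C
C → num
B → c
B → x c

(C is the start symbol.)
C → num C'
C' → B C'
C' → num C C'
C' → ε
B → c
B → x c

C is directly left-recursive. The standard transformation for
  A → A α₁ | ... | A α_m | β₁ | ... | β_n
is
  A  → β₁ A' | ... | β_n A'
  A' → α₁ A' | ... | α_m A' | ε

C → num becomes C → num C'
C → C B becomes C' → B C'
C → C num C becomes C' → num C C'
Add C' → ε

Productions for other non-terminals are unchanged:
  B → c
  B → x c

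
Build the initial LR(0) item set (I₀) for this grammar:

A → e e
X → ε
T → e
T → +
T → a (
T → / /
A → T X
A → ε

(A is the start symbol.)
First, augment the grammar with A' → A
I₀ = CLOSURE({ [A' → . A] }):
  [A' → . A] has the dot before A: add [A → . e e], [A → . T X], [A → .]
  [A → . T X] has the dot before T: add [T → . e], [T → . +], [T → . a (], [T → . / /]
No further items can be added.

I₀ = { [A → . T X], [A → . e e], [A → .], [A' → . A], [T → . +], [T → . / /], [T → . a (], [T → . e] }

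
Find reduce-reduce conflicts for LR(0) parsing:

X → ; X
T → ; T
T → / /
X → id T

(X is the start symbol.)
Augment with X' → X and build the canonical LR(0) collection (I0 = CLOSURE({[X' → . X]}), then GOTO on every symbol after a dot until no new states appear). It has 10 states:
  I0: { [X → . ; X], [X → . id T], [X' → . X] }  — shift
  I1: { [X → . ; X], [X → . id T], [X → ; . X] }  — shift
  I2: { [X' → X .] }  — accept
  I3: { [T → . / /], [T → . ; T], [X → id . T] }  — shift
  I4: { [T → / . /] }  — shift
  I5: { [T → . / /], [T → . ; T], [T → ; . T] }  — shift
  I6: { [X → id T .] }  — reduce
  I7: { [T → ; T .] }  — reduce
  I8: { [T → / / .] }  — reduce
  I9: { [X → ; X .] }  — reduce

No state contains more than one complete item.

Answer: No reduce-reduce conflicts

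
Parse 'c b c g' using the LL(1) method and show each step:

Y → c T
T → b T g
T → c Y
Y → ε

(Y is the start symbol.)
LL(1) parsing maintains a stack (initially the start symbol over $) and the input. At each step: if the stack top is a terminal, match it against the current input token; if it is a non-terminal N, replace it with the RHS of M[N, lookahead] (the unique production whose predict set contains the lookahead).

Stack is shown with the top on the left.

Stack    Input      Action
--------------------------
Y $      c b c g $  output Y → c T
c T $    c b c g $  match 'c'
T $      b c g $    output T → b T g
b T g $  b c g $    match 'b'
T g $    c g $      output T → c Y
c Y g $  c g $      match 'c'
Y g $    g $        output Y → ε
g $      g $        match 'g'
$        $          accept

The string is accepted.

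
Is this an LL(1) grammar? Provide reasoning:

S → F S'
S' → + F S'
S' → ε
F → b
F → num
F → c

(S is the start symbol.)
Yes, the grammar is LL(1).

Relevant sets:
  FOLLOW(S') = { $ }

For S':
  PREDICT(S' → '+' F S') = { '+' }
  PREDICT(S' → ε) = { $ }
For F:
  PREDICT(F → b) = { 'b' }
  PREDICT(F → num) = { 'num' }
  PREDICT(F → c) = { 'c' }
S has a single production, so nothing to check there.

All predict sets are disjoint. The grammar IS LL(1).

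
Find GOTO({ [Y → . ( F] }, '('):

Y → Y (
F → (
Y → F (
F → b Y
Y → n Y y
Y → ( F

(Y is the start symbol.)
GOTO(I, '(') = CLOSURE({ [A → αX.β] : [A → α.Xβ] ∈ I, X = '(' })

Items with dot before '(', with the dot advanced:
  [Y → . ( F] → [Y → ( . F]
Closure of the advanced items:
  [Y → ( . F] has the dot before F: add [F → . (], [F → . b Y]

GOTO = { [F → . (], [F → . b Y], [Y → ( . F] }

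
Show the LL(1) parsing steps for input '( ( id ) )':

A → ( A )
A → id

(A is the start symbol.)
Stack is shown with the top on the left.

Stack      Input         Action
-------------------------------
A $        ( ( id ) ) $  output A → ( A )
( A ) $    ( ( id ) ) $  match '('
A ) $      ( id ) ) $    output A → ( A )
( A ) ) $  ( id ) ) $    match '('
A ) ) $    id ) ) $      output A → id
id ) ) $   id ) ) $      match 'id'
) ) $      ) ) $         match ')'
) $        ) $           match ')'
$          $             accept

The string is accepted.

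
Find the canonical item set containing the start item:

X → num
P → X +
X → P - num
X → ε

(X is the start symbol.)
First, augment the grammar with X' → X
I₀ = CLOSURE({ [X' → . X] }):
  [X' → . X] has the dot before X: add [X → . num], [X → . P - num], [X → .]
  [X → . P - num] has the dot before P: add [P → . X +]
No further items can be added.

I₀ = { [P → . X +], [X → . P - num], [X → . num], [X → .], [X' → . X] }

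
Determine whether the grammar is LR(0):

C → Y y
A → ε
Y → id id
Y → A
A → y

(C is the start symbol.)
A grammar is LR(0) if no state in the canonical LR(0) collection has:
  - both a shift item (dot before a terminal) and a complete item (shift-reduce conflict), or
  - two or more complete items (reduce-reduce conflict; the accept item [C' → C .] counts as a complete item here).

Augment with C' → C and build the canonical LR(0) collection (I0 = CLOSURE({[C' → . C]}), then GOTO on every symbol after a dot until no new states appear). It has 8 states:
  I0: { [A → . y], [A → .], [C → . Y y], [C' → . C], [Y → . A], [Y → . id id] }  — shift, reduce
  I1: { [Y → A .] }  — reduce
  I2: { [C' → C .] }  — accept
  I3: { [C → Y . y] }  — shift
  I4: { [Y → id . id] }  — shift
  I5: { [A → y .] }  — reduce
  I6: { [Y → id id .] }  — reduce
  I7: { [C → Y y .] }  — reduce

Conflict in state I0:
  Shift-reduce conflict between [A → .] and [A → . y]
So the grammar is NOT LR(0).

Answer: No. Shift-reduce conflict between [A → .] and [A → . y]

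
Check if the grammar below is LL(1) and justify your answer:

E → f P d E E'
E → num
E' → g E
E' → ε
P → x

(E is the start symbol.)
No. Predict set conflict for E': { 'g' }

Relevant sets:
  FOLLOW(E') = { $, 'g' }

For E:
  PREDICT(E → f P d E E') = { 'f' }
  PREDICT(E → num) = { 'num' }
For E':
  PREDICT(E' → g E) = { 'g' }
  PREDICT(E' → ε) = { $, 'g' }
P has a single production, so nothing to check there.

Conflict found: Predict set conflict for E': { 'g' }
The grammar is NOT LL(1).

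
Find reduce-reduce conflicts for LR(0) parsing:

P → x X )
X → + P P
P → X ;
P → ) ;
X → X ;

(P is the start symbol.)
A reduce-reduce conflict occurs when an LR(0) state has two complete items [A → α .] and [B → β .] — both call for a reduction, and with no lookahead the parser cannot choose between them.

Augment with P' → P and build the canonical LR(0) collection (I0 = CLOSURE({[P' → . P]}), then GOTO on every symbol after a dot until no new states appear). It has 13 states:
  I0: { [P → . ) ;], [P → . X ;], [P → . x X )], [P' → . P], [X → . + P P], [X → . X ;] }  — shift
  I1: { [P → ) . ;] }  — shift
  I2: { [P → . ) ;], [P → . X ;], [P → . x X )], [X → + . P P], [X → . + P P], [X → . X ;] }  — shift
  I3: { [P' → P .] }  — accept
  I4: { [P → X . ;], [X → X . ;] }  — shift
  I5: { [P → x . X )], [X → . + P P], [X → . X ;] }  — shift
  I6: { [P → x X . )], [X → X . ;] }  — shift
  I7: { [P → x X ) .] }  — reduce
  I8: { [X → X ; .] }  — reduce
  I9: { [P → X ; .], [X → X ; .] }  — 2 reduces
  I10: { [P → . ) ;], [P → . X ;], [P → . x X )], [X → + P . P], [X → . + P P], [X → . X ;] }  — shift
  I11: { [X → + P P .] }  — reduce
  I12: { [P → ) ; .] }  — reduce

I9 contains complete items [P → X ; .], [X → X ; .] — reduce-reduce conflict.

Answer: Yes — I9: [P → X ; .] vs [X → X ; .]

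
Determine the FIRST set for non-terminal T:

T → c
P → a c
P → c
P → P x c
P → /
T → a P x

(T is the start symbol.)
{ 'a', 'c' }

From T → c:
  - c is a terminal: add 'c' and stop
From T → a P x:
  - a is a terminal: add 'a' and stop

Collecting: FIRST(T) = { 'a', 'c' }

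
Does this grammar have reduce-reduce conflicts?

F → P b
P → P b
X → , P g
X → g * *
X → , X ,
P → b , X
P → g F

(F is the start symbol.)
Augment with F' → F and build the canonical LR(0) collection (I0 = CLOSURE({[F' → . F]}), then GOTO on every symbol after a dot until no new states appear). It has 19 states:
  I0: { [F → . P b], [F' → . F], [P → . P b], [P → . b , X], [P → . g F] }  — shift
  I1: { [F' → F .] }  — accept
  I2: { [F → P . b], [P → P . b] }  — shift
  I3: { [P → b . , X] }  — shift
  I4: { [F → . P b], [P → . P b], [P → . b , X], [P → . g F], [P → g . F] }  — shift
  I5: { [P → g F .] }  — reduce
  I6: { [P → b , . X], [X → . , P g], [X → . , X ,], [X → . g * *] }  — shift
  I7: { [P → . P b], [P → . b , X], [P → . g F], [X → , . P g], [X → , . X ,], [X → . , P g], [X → . , X ,], [X → . g * *] }  — shift
  I8: { [P → b , X .] }  — reduce
  I9: { [X → g . * *] }  — shift
  I10: { [X → g * . *] }  — shift
  I11: { [X → g * * .] }  — reduce
  I12: { [P → P . b], [X → , P . g] }  — shift
  I13: { [X → , X . ,] }  — shift
  I14: { [F → . P b], [P → . P b], [P → . b , X], [P → . g F], [P → g . F], [X → g . * *] }  — shift
  I15: { [X → , X , .] }  — reduce
  I16: { [P → P b .] }  — reduce
  I17: { [X → , P g .] }  — reduce
  I18: { [F → P b .], [P → P b .] }  — 2 reduces

I18 contains complete items [F → P b .], [P → P b .] — reduce-reduce conflict.

Answer: Yes — I18: [F → P b .] vs [P → P b .]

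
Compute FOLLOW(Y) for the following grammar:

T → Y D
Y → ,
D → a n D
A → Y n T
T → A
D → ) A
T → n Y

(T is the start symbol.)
{ $, ')', 'a', 'n' }

To compute FOLLOW(Y), find every occurrence of Y on a right-hand side N → α Y β: add FIRST(β) \ {ε}, and if β is empty or nullable also add FOLLOW(N). Iterate to a fixed point.

In T → Y D: Y is followed by D, add FIRST(D) \ {ε} = { ')', 'a' }
In A → Y n T: Y is followed by n T, add FIRST(n T) \ {ε} = { 'n' }
In T → n Y: Y is at the end, add FOLLOW(T)

The FOLLOW sets referred to above (computed the same way, to a fixed point):
  FOLLOW(T) = { $ }

Taking the union: FOLLOW(Y) = { $, ')', 'a', 'n' }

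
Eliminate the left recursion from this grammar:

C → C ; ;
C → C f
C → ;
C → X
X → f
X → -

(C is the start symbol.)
C is directly left-recursive. The standard transformation for
  A → A α₁ | ... | A α_m | β₁ | ... | β_n
is
  A  → β₁ A' | ... | β_n A'
  A' → α₁ A' | ... | α_m A' | ε

C → ; becomes C → ; C'
C → X becomes C → X C'
C → C ; ; becomes C' → ; ; C'
C → C f becomes C' → f C'
Add C' → ε

Productions for other non-terminals are unchanged:
  X → f
  X → -

Resulting grammar:
C → ; C'
C → X C'
C' → ; ; C'
C' → f C'
C' → ε
X → f
X → -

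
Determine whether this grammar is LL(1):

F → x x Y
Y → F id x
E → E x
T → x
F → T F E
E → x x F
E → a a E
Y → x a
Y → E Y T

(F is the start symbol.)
No. Predict set conflict for F: { 'x' }

A grammar is LL(1) if for each non-terminal N with multiple productions, the predict sets of those productions are pairwise disjoint, where PREDICT(N → α) = (FIRST(α) \ {ε}) ∪ (FOLLOW(N) if α ⇒* ε).

Relevant sets:
  FIRST(T) = { 'x' }
  FIRST(F) = { 'x' }
  FIRST(E) = { 'a', 'x' }

For F:
  PREDICT(F → x x Y) = { 'x' }
  PREDICT(F → T F E) = { 'x' }
For Y:
  PREDICT(Y → F id x) = { 'x' }
  PREDICT(Y → x a) = { 'x' }
  PREDICT(Y → E Y T) = { 'a', 'x' }
For E:
  PREDICT(E → E x) = { 'a', 'x' }
  PREDICT(E → x x F) = { 'x' }
  PREDICT(E → a a E) = { 'a' }
T has a single production, so nothing to check there.

Conflict found: Predict set conflict for F: { 'x' }
The grammar is NOT LL(1).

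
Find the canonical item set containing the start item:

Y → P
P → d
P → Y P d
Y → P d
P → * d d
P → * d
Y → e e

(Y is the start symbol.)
First, augment the grammar with Y' → Y
I₀ = CLOSURE({ [Y' → . Y] }):
  [Y' → . Y] has the dot before Y: add [Y → . P], [Y → . P d], [Y → . e e]
  [Y → . P] has the dot before P: add [P → . d], [P → . Y P d], [P → . * d d], [P → . * d]
No further items can be added.

I₀ = { [P → . * d d], [P → . * d], [P → . Y P d], [P → . d], [Y → . P d], [Y → . P], [Y → . e e], [Y' → . Y] }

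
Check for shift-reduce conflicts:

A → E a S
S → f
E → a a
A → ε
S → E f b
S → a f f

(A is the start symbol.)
Yes — I0: [A → .] vs [E → . a a]

Augment with A' → A and build the canonical LR(0) collection (I0 = CLOSURE({[A' → . A]}), then GOTO on every symbol after a dot until no new states appear). It has 14 states:
  I0: { [A → . E a S], [A → .], [A' → . A], [E → . a a] }  — shift, reduce
  I1: { [A' → A .] }  — accept
  I2: { [A → E . a S] }  — shift
  I3: { [E → a . a] }  — shift
  I4: { [E → a a .] }  — reduce
  I5: { [A → E a . S], [E → . a a], [S → . E f b], [S → . a f f], [S → . f] }  — shift
  I6: { [S → E . f b] }  — shift
  I7: { [A → E a S .] }  — reduce
  I8: { [E → a . a], [S → a . f f] }  — shift
  I9: { [S → f .] }  — reduce
  I10: { [S → a f . f] }  — shift
  I11: { [S → a f f .] }  — reduce
  I12: { [S → E f . b] }  — shift
  I13: { [S → E f b .] }  — reduce

I0 contains reduce item [A → .] and shift item [E → . a a] — shift-reduce conflict.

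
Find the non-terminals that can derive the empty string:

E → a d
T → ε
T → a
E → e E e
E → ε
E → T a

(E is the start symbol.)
{ 'E', 'T' }

ε-productions: T → ε, E → ε
So T, E are immediately nullable.
Every non-terminal is now nullable.
Nullable = { 'E', 'T' }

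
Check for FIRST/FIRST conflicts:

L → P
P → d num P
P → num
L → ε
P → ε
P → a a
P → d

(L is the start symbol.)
Yes. L → P / L → ε on { ε }; P → d num P / P → d on { 'd' }

A FIRST/FIRST conflict occurs when two productions N → α and N → β for the same non-terminal have FIRST(α) ∩ FIRST(β) ≠ ∅ (with ε ∈ FIRST of a nullable right-hand side, so two nullable alternatives also conflict).

FIRST sets of the non-terminals at (or reachable through a nullable prefix from) the front of some alternative:
  FIRST(P) = { 'a', 'd', 'num', ε }

Productions for L:
  L → P: FIRST = { 'a', 'd', 'num', ε }
  L → ε: FIRST = { ε }
Productions for P:
  P → d num P: FIRST = { 'd' }
  P → num: FIRST = { 'num' }
  P → ε: FIRST = { ε }
  P → a a: FIRST = { 'a' }
  P → d: FIRST = { 'd' }

Conflict for L: L → P and L → ε
  Overlap: { ε }
Conflict for P: P → d num P and P → d
  Overlap: { 'd' }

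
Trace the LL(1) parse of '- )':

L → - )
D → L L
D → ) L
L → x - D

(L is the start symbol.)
LL(1) parsing maintains a stack (initially the start symbol over $) and the input. At each step: if the stack top is a terminal, match it against the current input token; if it is a non-terminal N, replace it with the RHS of M[N, lookahead] (the unique production whose predict set contains the lookahead).

Stack is shown with the top on the left.

Stack  Input  Action
--------------------
L $    - ) $  output L → - )
- ) $  - ) $  match '-'
) $    ) $    match ')'
$      $      accept

The string is accepted.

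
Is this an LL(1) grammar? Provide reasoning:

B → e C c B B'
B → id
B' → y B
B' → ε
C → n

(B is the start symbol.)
A grammar is LL(1) if for each non-terminal N with multiple productions, the predict sets of those productions are pairwise disjoint, where PREDICT(N → α) = (FIRST(α) \ {ε}) ∪ (FOLLOW(N) if α ⇒* ε).

Relevant sets:
  FOLLOW(B') = { $, 'y' }

For B:
  PREDICT(B → e C c B B') = { 'e' }
  PREDICT(B → id) = { 'id' }
For B':
  PREDICT(B' → y B) = { 'y' }
  PREDICT(B' → ε) = { $, 'y' }
C has a single production, so nothing to check there.

Conflict found: Predict set conflict for B': { 'y' }
The grammar is NOT LL(1).

Answer: No. Predict set conflict for B': { 'y' }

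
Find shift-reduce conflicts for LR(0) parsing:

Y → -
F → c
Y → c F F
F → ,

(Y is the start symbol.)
A shift-reduce conflict occurs when an LR(0) state has both:
  - a complete (reduce) item [A → α .] (dot at the end), and
  - a shift item [B → β . c γ] (dot before a terminal).

Augment with Y' → Y and build the canonical LR(0) collection (I0 = CLOSURE({[Y' → . Y]}), then GOTO on every symbol after a dot until no new states appear). It has 8 states:
  I0: { [Y → . -], [Y → . c F F], [Y' → . Y] }  — shift
  I1: { [Y → - .] }  — reduce
  I2: { [Y' → Y .] }  — accept
  I3: { [F → . ,], [F → . c], [Y → c . F F] }  — shift
  I4: { [F → , .] }  — reduce
  I5: { [F → . ,], [F → . c], [Y → c F . F] }  — shift
  I6: { [F → c .] }  — reduce
  I7: { [Y → c F F .] }  — reduce

No state contains both a complete item and a shift item.

Answer: No shift-reduce conflicts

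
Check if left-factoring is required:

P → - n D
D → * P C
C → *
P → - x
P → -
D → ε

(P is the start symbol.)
Yes, P has productions with common prefix '-'

Left-factoring is needed when two productions for the same non-terminal
share a common prefix on the right-hand side.

Productions for P:
  P → - n D
  P → - x
  P → -
Productions for D:
  D → * P C
  D → ε

Found common prefix '-' in productions for P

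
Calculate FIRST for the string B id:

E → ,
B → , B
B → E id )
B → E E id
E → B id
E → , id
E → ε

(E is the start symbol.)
FIRST sets of the non-terminals involved (from the grammar, by fixed-point iteration):
  FIRST(B) = { ',', 'id' }

To compute FIRST(B id), process the symbols left to right:
Symbol B is a non-terminal. Add FIRST(B) \ {ε} = { ',', 'id' }
B is not nullable (ε ∉ FIRST(B)), so stop here.
FIRST(B id) = { ',', 'id' }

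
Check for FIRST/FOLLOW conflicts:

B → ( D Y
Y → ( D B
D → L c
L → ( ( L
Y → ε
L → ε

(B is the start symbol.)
No FIRST/FOLLOW conflicts.

A FIRST/FOLLOW conflict occurs when a non-terminal N has a nullable alternative N → β (β ⇒* ε) and another alternative N → α with FIRST(α) ∩ FOLLOW(N) ≠ ∅: on such a lookahead the parser cannot decide between expanding α and letting N vanish via β.

Nullable non-terminals: L, Y.

L: nullable alternative(s) L → ε; FOLLOW(L) = { 'c' }
  L → ( ( L: FIRST \ {ε} = { '(' } — disjoint from FOLLOW(L)
  L → ε: FIRST \ {ε} = { } — this is the only nullable alternative, skip

Y: nullable alternative(s) Y → ε; FOLLOW(Y) = { $ }
  Y → ( D B: FIRST \ {ε} = { '(' } — disjoint from FOLLOW(Y)
  Y → ε: FIRST \ {ε} = { } — this is the only nullable alternative, skip

B, D have no nullable alternative, so no FIRST/FOLLOW check is needed there.

No FIRST/FOLLOW conflicts found.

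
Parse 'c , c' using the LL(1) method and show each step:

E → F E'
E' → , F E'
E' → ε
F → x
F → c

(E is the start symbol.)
Stack is shown with the top on the left.

Stack     Input    Action
-------------------------
E $       c , c $  output E → F E'
F E' $    c , c $  output F → c
c E' $    c , c $  match 'c'
E' $      , c $    output E' → , F E'
, F E' $  , c $    match ','
F E' $    c $      output F → c
c E' $    c $      match 'c'
E' $      $        output E' → ε
$         $        accept

The string is accepted.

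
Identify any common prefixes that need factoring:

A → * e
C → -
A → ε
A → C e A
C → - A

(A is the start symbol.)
Left-factoring is needed when two productions for the same non-terminal
share a common prefix on the right-hand side.

Productions for A:
  A → * e
  A → ε
  A → C e A
Productions for C:
  C → -
  C → - A

Found common prefix '-' in productions for C

Answer: Yes, C has productions with common prefix '-'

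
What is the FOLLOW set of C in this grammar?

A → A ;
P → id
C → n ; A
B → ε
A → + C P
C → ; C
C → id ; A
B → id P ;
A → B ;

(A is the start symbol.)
To compute FOLLOW(C), find every occurrence of C on a right-hand side N → α C β: add FIRST(β) \ {ε}, and if β is empty or nullable also add FOLLOW(N). Iterate to a fixed point.

In A → + C P: C is followed by P, add FIRST(P) \ {ε} = { 'id' }
In C → ; C: C is at the end; this adds FOLLOW(C) to itself — nothing new

Taking the union: FOLLOW(C) = { 'id' }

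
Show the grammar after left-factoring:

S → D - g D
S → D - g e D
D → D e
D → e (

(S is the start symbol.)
Left-factoring transforms A → αβ₁ | αβ₂ into A → αA' and A' → β₁ | β₂
(α is the longest common prefix among the alternatives). Repeat until
no nonterminal has two alternatives with a common prefix.

Round 1: S has alternatives sharing prefix 'D - g'. Introduce S': S → D - g S'
  Add: S' → D
  Add: S' → e D

No remaining common prefixes — done.

Resulting grammar:
S → D - g S'
S' → D
S' → e D
D → D e
D → e (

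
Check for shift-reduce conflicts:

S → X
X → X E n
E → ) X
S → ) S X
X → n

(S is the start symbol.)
Yes — I3: [S → X .] vs [E → . ) X]; I8: [E → ) X .] vs [E → . ) X]; I10: [S → ) S X .] vs [E → . ) X]

A shift-reduce conflict occurs when an LR(0) state has both:
  - a complete (reduce) item [A → α .] (dot at the end), and
  - a shift item [B → β . c γ] (dot before a terminal).

Augment with S' → S and build the canonical LR(0) collection (I0 = CLOSURE({[S' → . S]}), then GOTO on every symbol after a dot until no new states appear). It has 11 states:
  I0: { [S → . ) S X], [S → . X], [S' → . S], [X → . X E n], [X → . n] }  — shift
  I1: { [S → ) . S X], [S → . ) S X], [S → . X], [X → . X E n], [X → . n] }  — shift
  I2: { [S' → S .] }  — accept
  I3: { [E → . ) X], [S → X .], [X → X . E n] }  — shift, reduce
  I4: { [X → n .] }  — reduce
  I5: { [E → ) . X], [X → . X E n], [X → . n] }  — shift
  I6: { [X → X E . n] }  — shift
  I7: { [X → X E n .] }  — reduce
  I8: { [E → ) X .], [E → . ) X], [X → X . E n] }  — shift, reduce
  I9: { [S → ) S . X], [X → . X E n], [X → . n] }  — shift
  I10: { [E → . ) X], [S → ) S X .], [X → X . E n] }  — shift, reduce

I3 contains reduce item [S → X .] and shift item [E → . ) X] — shift-reduce conflict.
I8 contains reduce item [E → ) X .] and shift item [E → . ) X] — shift-reduce conflict.
I10 contains reduce item [S → ) S X .] and shift item [E → . ) X] — shift-reduce conflict.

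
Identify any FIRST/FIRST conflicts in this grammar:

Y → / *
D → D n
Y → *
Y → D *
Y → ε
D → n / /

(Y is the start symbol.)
Yes. D → D n / D → n '/' '/' on { 'n' }

A FIRST/FIRST conflict occurs when two productions N → α and N → β for the same non-terminal have FIRST(α) ∩ FIRST(β) ≠ ∅ (with ε ∈ FIRST of a nullable right-hand side, so two nullable alternatives also conflict).

FIRST sets of the non-terminals at (or reachable through a nullable prefix from) the front of some alternative:
  FIRST(D) = { 'n' }

Productions for Y:
  Y → / *: FIRST = { '/' }
  Y → *: FIRST = { '*' }
  Y → D *: FIRST = { 'n' }
  Y → ε: FIRST = { ε }
Productions for D:
  D → D n: FIRST = { 'n' }
  D → n / /: FIRST = { 'n' }

Conflict for D: D → D n and D → n / /
  Overlap: { 'n' }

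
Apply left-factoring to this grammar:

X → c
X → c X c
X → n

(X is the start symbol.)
Left-factoring transforms A → αβ₁ | αβ₂ into A → αA' and A' → β₁ | β₂
(α is the longest common prefix among the alternatives). Repeat until
no nonterminal has two alternatives with a common prefix.

Round 1: X has alternatives sharing prefix 'c'. Introduce X': X → c X'
  Add: X' → ε
  Add: X' → X c

No remaining common prefixes — done.

Resulting grammar:
X → c X'
X' → ε
X' → X c
X → n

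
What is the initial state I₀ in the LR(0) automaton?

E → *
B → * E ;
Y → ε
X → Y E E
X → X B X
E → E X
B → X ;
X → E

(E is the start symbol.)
{ [E → . *], [E → . E X], [E' → . E] }

First, augment the grammar with E' → E
I₀ = CLOSURE({ [E' → . E] }):
  [E' → . E] has the dot before E: add [E → . *], [E → . E X]
No further items can be added.

I₀ = { [E → . *], [E → . E X], [E' → . E] }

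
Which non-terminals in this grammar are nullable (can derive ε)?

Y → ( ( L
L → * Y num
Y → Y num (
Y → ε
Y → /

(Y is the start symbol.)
ε-productions: Y → ε
So Y is immediately nullable.
No further non-terminal can be added: every production for the remaining non-terminals contains a terminal or a non-nullable non-terminal.
Nullable = { 'Y' }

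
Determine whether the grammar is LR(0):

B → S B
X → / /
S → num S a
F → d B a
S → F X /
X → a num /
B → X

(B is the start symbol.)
Yes, the grammar is LR(0)

A grammar is LR(0) if no state in the canonical LR(0) collection has:
  - both a shift item (dot before a terminal) and a complete item (shift-reduce conflict), or
  - two or more complete items (reduce-reduce conflict; the accept item [B' → B .] counts as a complete item here).

Augment with B' → B and build the canonical LR(0) collection (I0 = CLOSURE({[B' → . B]}), then GOTO on every symbol after a dot until no new states appear). It has 19 states:
  I0: { [B → . S B], [B → . X], [B' → . B], [F → . d B a], [S → . F X /], [S → . num S a], [X → . / /], [X → . a num /] }  — shift
  I1: { [X → / . /] }  — shift
  I2: { [B' → B .] }  — accept
  I3: { [S → F . X /], [X → . / /], [X → . a num /] }  — shift
  I4: { [B → . S B], [B → . X], [B → S . B], [F → . d B a], [S → . F X /], [S → . num S a], [X → . / /], [X → . a num /] }  — shift
  I5: { [B → X .] }  — reduce
  I6: { [X → a . num /] }  — shift
  I7: { [B → . S B], [B → . X], [F → . d B a], [F → d . B a], [S → . F X /], [S → . num S a], [X → . / /], [X → . a num /] }  — shift
  I8: { [F → . d B a], [S → . F X /], [S → . num S a], [S → num . S a] }  — shift
  I9: { [S → num S . a] }  — shift
  I10: { [S → num S a .] }  — reduce
  I11: { [F → d B . a] }  — shift
  I12: { [F → d B a .] }  — reduce
  I13: { [X → a num . /] }  — shift
  I14: { [X → a num / .] }  — reduce
  I15: { [B → S B .] }  — reduce
  I16: { [S → F X . /] }  — shift
  I17: { [S → F X / .] }  — reduce
  I18: { [X → / / .] }  — reduce

Every state is either a pure shift/goto state or contains exactly one complete item and nothing to shift — no conflicts. The grammar is LR(0).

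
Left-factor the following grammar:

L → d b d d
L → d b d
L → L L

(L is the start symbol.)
Left-factoring transforms A → αβ₁ | αβ₂ into A → αA' and A' → β₁ | β₂
(α is the longest common prefix among the alternatives). Repeat until
no nonterminal has two alternatives with a common prefix.

Round 1: L has alternatives sharing prefix 'd b d'. Introduce L': L → d b d L'
  Add: L' → d
  Add: L' → ε

No remaining common prefixes — done.

Resulting grammar:
L → d b d L'
L' → d
L' → ε
L → L L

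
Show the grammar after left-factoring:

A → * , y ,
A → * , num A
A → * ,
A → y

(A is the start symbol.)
A → * , A'
A' → y ,
A' → num A
A' → ε
A → y

Left-factoring transforms A → αβ₁ | αβ₂ into A → αA' and A' → β₁ | β₂
(α is the longest common prefix among the alternatives). Repeat until
no nonterminal has two alternatives with a common prefix.

Round 1: A has alternatives sharing prefix '* ,'. Introduce A': A → * , A'
  Add: A' → y ,
  Add: A' → num A
  Add: A' → ε

No remaining common prefixes — done.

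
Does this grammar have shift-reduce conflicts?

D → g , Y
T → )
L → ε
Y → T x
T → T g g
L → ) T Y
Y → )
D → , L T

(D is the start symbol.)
Yes — I1: [L → .] vs [L → . ) T Y]; I14: [D → , L T .] vs [T → T . g g]

Augment with D' → D and build the canonical LR(0) collection (I0 = CLOSURE({[D' → . D]}), then GOTO on every symbol after a dot until no new states appear). It has 17 states:
  I0: { [D → . , L T], [D → . g , Y], [D' → . D] }  — shift
  I1: { [D → , . L T], [L → . ) T Y], [L → .] }  — shift, reduce
  I2: { [D' → D .] }  — accept
  I3: { [D → g . , Y] }  — shift
  I4: { [D → g , . Y], [T → . )], [T → . T g g], [Y → . )], [Y → . T x] }  — shift
  I5: { [T → ) .], [Y → ) .] }  — 2 reduces
  I6: { [T → T . g g], [Y → T . x] }  — shift
  I7: { [D → g , Y .] }  — reduce
  I8: { [T → T g . g] }  — shift
  I9: { [Y → T x .] }  — reduce
  I10: { [T → T g g .] }  — reduce
  I11: { [L → ) . T Y], [T → . )], [T → . T g g] }  — shift
  I12: { [D → , L . T], [T → . )], [T → . T g g] }  — shift
  I13: { [T → ) .] }  — reduce
  I14: { [D → , L T .], [T → T . g g] }  — shift, reduce
  I15: { [L → ) T . Y], [T → . )], [T → . T g g], [T → T . g g], [Y → . )], [Y → . T x] }  — shift
  I16: { [L → ) T Y .] }  — reduce

I1 contains reduce item [L → .] and shift item [L → . ) T Y] — shift-reduce conflict.
I14 contains reduce item [D → , L T .] and shift item [T → T . g g] — shift-reduce conflict.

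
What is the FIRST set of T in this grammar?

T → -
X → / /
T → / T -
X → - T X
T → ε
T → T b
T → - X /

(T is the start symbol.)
From T → -:
  - '-' is a terminal: add '-' and stop
From T → / T -:
  - '/' is a terminal: add '/' and stop
From T → ε:
  - ε-production, so ε ∈ FIRST(T)
From T → T b:
  - T is the symbol being defined: contributes nothing new
    T is nullable, so continue to the next symbol
  - b is a terminal: add 'b' and stop
From T → - X /:
  - '-' is a terminal: add '-' and stop

Collecting: FIRST(T) = { '-', '/', 'b', ε }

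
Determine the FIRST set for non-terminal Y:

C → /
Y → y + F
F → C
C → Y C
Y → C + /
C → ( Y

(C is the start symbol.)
FIRST sets of the other non-terminals involved (by the same procedure, iterated to a fixed point):
  FIRST(C) = { '(', '/', 'y' }

From Y → y + F:
  - y is a terminal: add 'y' and stop
From Y → C + /:
  - C is a non-terminal: add FIRST(C) \ {ε} = { '(', '/', 'y' }
    C is not nullable, so stop

Collecting: FIRST(Y) = { '(', '/', 'y' }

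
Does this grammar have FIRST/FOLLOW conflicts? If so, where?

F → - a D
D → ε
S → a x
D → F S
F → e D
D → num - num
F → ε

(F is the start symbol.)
A FIRST/FOLLOW conflict occurs when a non-terminal N has a nullable alternative N → β (β ⇒* ε) and another alternative N → α with FIRST(α) ∩ FOLLOW(N) ≠ ∅: on such a lookahead the parser cannot decide between expanding α and letting N vanish via β.

Nullable non-terminals: D, F.
FIRST sets used below: FIRST(F) = { '-', 'e', ε }, FIRST(S) = { 'a' }

D: nullable alternative(s) D → ε; FOLLOW(D) = { $, 'a' }
  D → ε: FIRST \ {ε} = { } — this is the only nullable alternative, skip
  D → F S: FIRST \ {ε} = { '-', 'a', 'e' } — overlaps FOLLOW(D) on { 'a' }: CONFLICT
  D → num - num: FIRST \ {ε} = { 'num' } — disjoint from FOLLOW(D)

F: nullable alternative(s) F → ε; FOLLOW(F) = { $, 'a' }
  F → - a D: FIRST \ {ε} = { '-' } — disjoint from FOLLOW(F)
  F → e D: FIRST \ {ε} = { 'e' } — disjoint from FOLLOW(F)
  F → ε: FIRST \ {ε} = { } — this is the only nullable alternative, skip

S has no nullable alternative, so no FIRST/FOLLOW check is needed there.

So the grammar has 1 FIRST/FOLLOW conflict (marked CONFLICT above).

Answer: Yes. D → F S with FOLLOW(D) on { 'a' }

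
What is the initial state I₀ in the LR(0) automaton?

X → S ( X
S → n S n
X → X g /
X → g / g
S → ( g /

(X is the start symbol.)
First, augment the grammar with X' → X
I₀ = CLOSURE({ [X' → . X] }):
  [X' → . X] has the dot before X: add [X → . S ( X], [X → . X g /], [X → . g / g]
  [X → . S ( X] has the dot before S: add [S → . n S n], [S → . ( g /]
No further items can be added.

I₀ = { [S → . ( g /], [S → . n S n], [X → . S ( X], [X → . X g /], [X → . g / g], [X' → . X] }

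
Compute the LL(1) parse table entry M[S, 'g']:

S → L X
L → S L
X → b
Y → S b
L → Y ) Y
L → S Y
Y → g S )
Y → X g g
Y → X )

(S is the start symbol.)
S → L X

To find M[S, 'g'], we find productions for S where 'g' is in the predict set (PREDICT(N → α) = (FIRST(α) \ {ε}) ∪ (FOLLOW(N) if α ⇒* ε)).

Relevant sets:
  FIRST(L) = { 'b', 'g' }

S → L X: PREDICT = { 'b', 'g' }
  'g' is in predict set, so this production goes in M[S, 'g']

M[S, 'g'] = S → L X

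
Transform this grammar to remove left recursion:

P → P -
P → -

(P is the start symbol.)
P → - P'
P' → - P'
P' → ε

P is directly left-recursive. The standard transformation for
  A → A α₁ | ... | A α_m | β₁ | ... | β_n
is
  A  → β₁ A' | ... | β_n A'
  A' → α₁ A' | ... | α_m A' | ε

P → - becomes P → - P'
P → P - becomes P' → - P'
Add P' → ε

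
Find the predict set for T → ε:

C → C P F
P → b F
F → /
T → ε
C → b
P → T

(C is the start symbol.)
PREDICT(T → ε) = (FIRST(RHS) \ {ε}) ∪ (FOLLOW(T) if ε ∈ FIRST(RHS), i.e. RHS ⇒* ε)
The right-hand side is ε (FIRST(ε) = { ε }), so the predict set is FOLLOW(T) = { '/' }
PREDICT(T → ε) = { '/' }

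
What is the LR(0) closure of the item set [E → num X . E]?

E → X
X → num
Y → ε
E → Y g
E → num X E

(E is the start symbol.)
{ [E → . X], [E → . Y g], [E → . num X E], [E → num X . E], [X → . num], [Y → .] }

To compute CLOSURE, for each item [A → α.Bβ] where B is a non-terminal, add [B → .γ] for all productions B → γ; repeat for the newly added items until nothing changes.

Start with: [E → num X . E]
  [E → num X . E] has the dot before E: add [E → . X], [E → . Y g], [E → . num X E]
  [E → . X] has the dot before X: add [X → . num]
  [E → . Y g] has the dot before Y: add [Y → .]
No further items can be added.

CLOSURE = { [E → . X], [E → . Y g], [E → . num X E], [E → num X . E], [X → . num], [Y → .] }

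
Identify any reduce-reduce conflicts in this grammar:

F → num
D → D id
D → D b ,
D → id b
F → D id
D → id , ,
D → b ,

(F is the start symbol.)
A reduce-reduce conflict occurs when an LR(0) state has two complete items [A → α .] and [B → β .] — both call for a reduction, and with no lookahead the parser cannot choose between them.

Augment with F' → F and build the canonical LR(0) collection (I0 = CLOSURE({[F' → . F]}), then GOTO on every symbol after a dot until no new states appear). It has 13 states:
  I0: { [D → . D b ,], [D → . D id], [D → . b ,], [D → . id , ,], [D → . id b], [F → . D id], [F → . num], [F' → . F] }  — shift
  I1: { [D → D . b ,], [D → D . id], [F → D . id] }  — shift
  I2: { [F' → F .] }  — accept
  I3: { [D → b . ,] }  — shift
  I4: { [D → id . , ,], [D → id . b] }  — shift
  I5: { [F → num .] }  — reduce
  I6: { [D → id , . ,] }  — shift
  I7: { [D → id b .] }  — reduce
  I8: { [D → id , , .] }  — reduce
  I9: { [D → b , .] }  — reduce
  I10: { [D → D b . ,] }  — shift
  I11: { [D → D id .], [F → D id .] }  — 2 reduces
  I12: { [D → D b , .] }  — reduce

I11 contains complete items [D → D id .], [F → D id .] — reduce-reduce conflict.

Answer: Yes — I11: [D → D id .] vs [F → D id .]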